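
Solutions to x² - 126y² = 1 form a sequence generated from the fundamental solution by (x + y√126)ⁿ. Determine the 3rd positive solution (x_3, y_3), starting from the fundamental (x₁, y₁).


Step 1: Find the fundamental solution (x₁, y₁) of x² - 126y² = 1.
  Expand √126 as a continued fraction. a₀ = ⌊√126⌋ = 11; iterate m_{k+1} = d_k·a_k − m_k, d_{k+1} = (126 − m_{k+1}²)/d_k, a_{k+1} = ⌊(a₀ + m_{k+1})/d_{k+1}⌋ (starting m₀ = 0, d₀ = 1), with convergents p_k = a_k·p_{k-1} + p_{k-2}, q_k = a_k·q_{k-1} + q_{k-2} (p₋₁ = 1, q₋₁ = 0):
  k = 0: a₀ = 11; p₀/q₀ = 11/1; p₀² − 126·q₀² = 121 − 126 = -5.
  k = 1: m = 11, d = 5, a = ⌊(11 + 11)/5⌋ = 4; p/q = (4·11 + 1)/(4·1 + 0) = 45/4; p² − 126·q² = 2025 − 2016 = 9.
  k = 2: m = 9, d = 9, a = ⌊(11 + 9)/9⌋ = 2; p/q = (2·45 + 11)/(2·4 + 1) = 101/9; p² − 126·q² = 10201 − 10206 = -5.
  k = 3: m = 9, d = 5, a = ⌊(11 + 9)/5⌋ = 4; p/q = (4·101 + 45)/(4·9 + 4) = 449/40; p² − 126·q² = 201601 − 201600 = 1.
  The first convergent with p² − 126·q² = 1 gives the fundamental solution (x₁, y₁) = (449, 40).
Step 2: Apply the recurrence (x_{n+1}, y_{n+1}) = (x₁x_n + 126y₁y_n, x₁y_n + y₁x_n) repeatedly.
  From (x_1, y_1) = (449, 40): x_2 = 449·449 + 126·40·40 = 403201; y_2 = 449·40 + 40·449 = 35920.
  From (x_2, y_2) = (403201, 35920): x_3 = 449·403201 + 126·40·35920 = 362074049; y_3 = 449·35920 + 40·403201 = 32256120.
Step 3: Verify x_3² - 126·y_3² = 131097616959254401 - 131097616959254400 = 1 (should be 1). ✓

(x_1, y_1) = (449, 40); (x_3, y_3) = (362074049, 32256120).


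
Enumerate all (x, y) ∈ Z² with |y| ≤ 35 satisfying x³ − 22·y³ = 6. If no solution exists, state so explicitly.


The equation is x³ - 22y³ = 6. For fixed y, x³ = 22·y³ + 6, so a solution requires the RHS to be a perfect cube.
Strategy: iterate y from -35 to 35, compute RHS = 22·y³ + 6, and check whether it is a (positive or negative) perfect cube.
Check small values of y:
  y = 0: RHS = 6 is not a perfect cube.
  y = 1: RHS = 28 is not a perfect cube.
  y = -1: RHS = -16 is not a perfect cube.
  y = 2: RHS = 182 is not a perfect cube.
  y = -2: RHS = -170 is not a perfect cube.
  y = 3: RHS = 600 is not a perfect cube.
  y = -3: RHS = -588 is not a perfect cube.
Continuing, at y = -5: RHS = -2744 = (-14)³ ⇒ x = -14 works.
Searching the remaining y in |y| ≤ 35 finds no further solutions.
Collected solutions: (-14, -5).

Solutions (with |y| ≤ 35): (-14, -5).


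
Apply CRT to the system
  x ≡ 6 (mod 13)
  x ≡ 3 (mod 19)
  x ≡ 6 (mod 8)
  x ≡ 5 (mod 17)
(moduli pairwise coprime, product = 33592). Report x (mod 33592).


Product of moduli M = 13 · 19 · 8 · 17 = 33592.
Merge one congruence at a time:
  Start: x ≡ 6 (mod 13).
  Combine with x ≡ 3 (mod 19); new modulus lcm = 247.
    Write x = 6 + 13·t and substitute into x ≡ 3 (mod 19): 13·t ≡ 3 − 6 = -3 (mod 19).
    Reduce coefficients mod 19: 13·t ≡ 16 (mod 19).
    The inverse of 13 mod 19 is 3 (since 13·3 = 39 = 2·19 + 1), so t ≡ 3·16 = 48 ≡ 10 (mod 19).
    Then x = 6 + 13·10 = 136, valid modulo lcm(13, 19) = 247: x ≡ 136 (mod 247).
  Combine with x ≡ 6 (mod 8); new modulus lcm = 1976.
    Write x = 136 + 247·t and substitute into x ≡ 6 (mod 8): 247·t ≡ 6 − 136 = -130 (mod 8).
    Reduce coefficients mod 8: 7·t ≡ 6 (mod 8).
    The inverse of 7 mod 8 is 7 (since 7·7 = 49 = 6·8 + 1), so t ≡ 7·6 = 42 ≡ 2 (mod 8).
    Then x = 136 + 247·2 = 630, valid modulo lcm(247, 8) = 1976: x ≡ 630 (mod 1976).
  Combine with x ≡ 5 (mod 17); new modulus lcm = 33592.
    Write x = 630 + 1976·t and substitute into x ≡ 5 (mod 17): 1976·t ≡ 5 − 630 = -625 (mod 17).
    Reduce coefficients mod 17: 4·t ≡ 4 (mod 17).
    The inverse of 4 mod 17 is 13 (since 4·13 = 52 = 3·17 + 1), so t ≡ 13·4 = 52 ≡ 1 (mod 17).
    Then x = 630 + 1976·1 = 2606, valid modulo lcm(1976, 17) = 33592: x ≡ 2606 (mod 33592).
Verify against each original: 2606 mod 13 = 6, 2606 mod 19 = 3, 2606 mod 8 = 6, 2606 mod 17 = 5.

x ≡ 2606 (mod 33592).


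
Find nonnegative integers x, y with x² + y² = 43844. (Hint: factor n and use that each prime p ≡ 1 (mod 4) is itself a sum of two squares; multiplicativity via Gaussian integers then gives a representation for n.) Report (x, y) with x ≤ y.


Step 1: Factor n = 43844 = 2^2 · 97 · 113.
Step 2: Check the mod-4 condition on each prime factor: 2 = 2 (special); 97 ≡ 1 (mod 4), exponent 1; 113 ≡ 1 (mod 4), exponent 1.
All primes ≡ 3 (mod 4) appear to even exponent (or don't appear), so by the two-squares theorem n IS expressible as a sum of two squares.
Step 3: Build a representation. Group n = k² · m with k = 2 and m = 97 · 113 = 10961 (a product of primes ≡ 1 (mod 4)); a representation of m scales to one of n via (k·x)² + (k·y)² = k²(x² + y²). Each prime p ≡ 1 (mod 4) is itself a sum of two squares; find a² by testing p − a² for a perfect square:
  97: 97 − 1² = 96, 97 − 2² = 93, 97 − 3² = 88, 97 − 4² = 81 = 9² ⇒ 97 = 4² + 9².
  113: 113 − 1² = 112, 113 − 2² = 109, 113 − 3² = 104, 113 − 4² = 97, 113 − 5² = 88, 113 − 6² = 77, 113 − 7² = 64 = 8² ⇒ 113 = 7² + 8².
  Combine using the Brahmagupta–Fibonacci identity (a² + b²)(c² + d²) = (ac − bd)² + (ad + bc)² = (ac + bd)² + (ad − bc)²:
  97 · 113 = 10961: from (4² + 9²)(7² + 8²), take (4·7 − 9·8, 4·8 + 9·7) = (28 − 72, 32 + 63) = (-44, 95); dropping signs (only squares matter) gives (44, 95); check 44² + 95² = 1936 + 9025 = 10961 ✓.
  Scale by k = 2: (2·44, 2·95) = (88, 190).
Step 4: Order so x ≤ y and verify: 88² + 190² = 7744 + 36100 = 43844 = n. ✓

n = 43844 = 88² + 190² (one valid representation with x ≤ y).


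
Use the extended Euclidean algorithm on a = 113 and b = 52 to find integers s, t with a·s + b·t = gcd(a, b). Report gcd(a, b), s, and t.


Euclidean algorithm on (113, 52) — divide until remainder is 0:
  113 = 2 · 52 + 9
  52 = 5 · 9 + 7
  9 = 1 · 7 + 2
  7 = 3 · 2 + 1
  2 = 2 · 1 + 0
gcd(113, 52) = 1.
Track Bezout coefficients alongside the remainders: start with r₀ = 113 = a·1 + b·0 (s = 1, t = 0) and r₁ = 52 = a·0 + b·1 (s = 0, t = 1); each new remainder r_{k+1} = r_{k-1} − q_k·r_k inherits s_{k+1} = s_{k-1} − q_k·s_k, t_{k+1} = t_{k-1} − q_k·t_k, so r_k = a·s_k + b·t_k at every step:
  q = 2: r = 9, s = 1 − 2·0 = 1, t = 0 − 2·1 = -2  (check: 113·1 + 52·(-2) = 9)
  q = 5: r = 7, s = 0 − 5·1 = -5, t = 1 − 5·(-2) = 11  (check: 113·(-5) + 52·11 = 7)
  q = 1: r = 2, s = 1 − 1·(-5) = 6, t = -2 − 1·11 = -13  (check: 113·6 + 52·(-13) = 2)
  q = 3: r = 1, s = -5 − 3·6 = -23, t = 11 − 3·(-13) = 50  (check: 113·(-23) + 52·50 = 1)
The row with r = 1 (the gcd) gives the Bezout coefficients s = -23, t = 50.
Result: 113 · (-23) + 52 · (50) = 1.

gcd(113, 52) = 1; s = -23, t = 50 (check: 113·(-23) + 52·50 = 1).


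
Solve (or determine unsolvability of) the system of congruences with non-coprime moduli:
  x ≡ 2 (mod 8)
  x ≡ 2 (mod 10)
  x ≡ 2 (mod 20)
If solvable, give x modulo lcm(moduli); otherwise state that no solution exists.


Moduli 8, 10, 20 are not pairwise coprime, so CRT works modulo lcm(m_i) when all pairwise compatibility conditions hold.
Pairwise compatibility: gcd(m_i, m_j) must divide a_i - a_j for every pair.
Merge one congruence at a time:
  Start: x ≡ 2 (mod 8).
  Combine with x ≡ 2 (mod 10): gcd(8, 10) = 2; 2 - 2 = 0, which IS divisible by 2, so compatible.
    Write x = 2 + 8·t and substitute into x ≡ 2 (mod 10): 8·t ≡ 2 − 2 = 0 (mod 10).
    Divide the congruence (and modulus) by g = 2: 4·t ≡ 0 (mod 5).
    The inverse of 4 mod 5 is 4 (since 4·4 = 16 = 3·5 + 1), so t ≡ 4·0 = 0 ≡ 0 (mod 5).
    Then x = 2 + 8·0 = 2, valid modulo lcm(8, 10) = 40: x ≡ 2 (mod 40).
  Combine with x ≡ 2 (mod 20): gcd(40, 20) = 20; 2 - 2 = 0, which IS divisible by 20, so compatible.
    Write x = 2 + 40·t and substitute into x ≡ 2 (mod 20): 40·t ≡ 2 − 2 = 0 (mod 20).
    Divide the congruence (and modulus) by g = 20: 2·t ≡ 0 (mod 1).
    Modulo 1 every t works; take t = 0.
    Then x = 2 + 40·0 = 2, valid modulo lcm(40, 20) = 40: x ≡ 2 (mod 40).
Verify: 2 mod 8 = 2, 2 mod 10 = 2, 2 mod 20 = 2.

x ≡ 2 (mod 40).


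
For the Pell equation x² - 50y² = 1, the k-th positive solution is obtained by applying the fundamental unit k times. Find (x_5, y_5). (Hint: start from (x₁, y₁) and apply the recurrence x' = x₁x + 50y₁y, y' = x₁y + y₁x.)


Step 1: Find the fundamental solution (x₁, y₁) of x² - 50y² = 1.
  Expand √50 as a continued fraction. a₀ = ⌊√50⌋ = 7; iterate m_{k+1} = d_k·a_k − m_k, d_{k+1} = (50 − m_{k+1}²)/d_k, a_{k+1} = ⌊(a₀ + m_{k+1})/d_{k+1}⌋ (starting m₀ = 0, d₀ = 1), with convergents p_k = a_k·p_{k-1} + p_{k-2}, q_k = a_k·q_{k-1} + q_{k-2} (p₋₁ = 1, q₋₁ = 0):
  k = 0: a₀ = 7; p₀/q₀ = 7/1; p₀² − 50·q₀² = 49 − 50 = -1.
  k = 1: m = 7, d = 1, a = ⌊(7 + 7)/1⌋ = 14; p/q = (14·7 + 1)/(14·1 + 0) = 99/14; p² − 50·q² = 9801 − 9800 = 1.
  The first convergent with p² − 50·q² = 1 gives the fundamental solution (x₁, y₁) = (99, 14).
Step 2: Apply the recurrence (x_{n+1}, y_{n+1}) = (x₁x_n + 50y₁y_n, x₁y_n + y₁x_n) repeatedly.
  From (x_1, y_1) = (99, 14): x_2 = 99·99 + 50·14·14 = 19601; y_2 = 99·14 + 14·99 = 2772.
  From (x_2, y_2) = (19601, 2772): x_3 = 99·19601 + 50·14·2772 = 3880899; y_3 = 99·2772 + 14·19601 = 548842.
  From (x_3, y_3) = (3880899, 548842): x_4 = 99·3880899 + 50·14·548842 = 768398401; y_4 = 99·548842 + 14·3880899 = 108667944.
  From (x_4, y_4) = (768398401, 108667944): x_5 = 99·768398401 + 50·14·108667944 = 152139002499; y_5 = 99·108667944 + 14·768398401 = 21515704070.
Step 3: Verify x_5² - 50·y_5² = 23146276081390728245001 - 23146276081390728245000 = 1 (should be 1). ✓

(x_1, y_1) = (99, 14); (x_5, y_5) = (152139002499, 21515704070).


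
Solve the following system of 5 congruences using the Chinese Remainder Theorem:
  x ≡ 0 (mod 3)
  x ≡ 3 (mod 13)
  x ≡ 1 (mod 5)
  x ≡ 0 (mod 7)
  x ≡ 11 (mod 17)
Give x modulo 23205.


Product of moduli M = 3 · 13 · 5 · 7 · 17 = 23205.
Merge one congruence at a time:
  Start: x ≡ 0 (mod 3).
  Combine with x ≡ 3 (mod 13); new modulus lcm = 39.
    Write x = 0 + 3·t and substitute into x ≡ 3 (mod 13): 3·t ≡ 3 − 0 = 3 (mod 13).
    The inverse of 3 mod 13 is 9 (since 3·9 = 27 = 2·13 + 1), so t ≡ 9·3 = 27 ≡ 1 (mod 13).
    Then x = 0 + 3·1 = 3, valid modulo lcm(3, 13) = 39: x ≡ 3 (mod 39).
  Combine with x ≡ 1 (mod 5); new modulus lcm = 195.
    Write x = 3 + 39·t and substitute into x ≡ 1 (mod 5): 39·t ≡ 1 − 3 = -2 (mod 5).
    Reduce coefficients mod 5: 4·t ≡ 3 (mod 5).
    The inverse of 4 mod 5 is 4 (since 4·4 = 16 = 3·5 + 1), so t ≡ 4·3 = 12 ≡ 2 (mod 5).
    Then x = 3 + 39·2 = 81, valid modulo lcm(39, 5) = 195: x ≡ 81 (mod 195).
  Combine with x ≡ 0 (mod 7); new modulus lcm = 1365.
    Write x = 81 + 195·t and substitute into x ≡ 0 (mod 7): 195·t ≡ 0 − 81 = -81 (mod 7).
    Reduce coefficients mod 7: 6·t ≡ 3 (mod 7).
    The inverse of 6 mod 7 is 6 (since 6·6 = 36 = 5·7 + 1), so t ≡ 6·3 = 18 ≡ 4 (mod 7).
    Then x = 81 + 195·4 = 861, valid modulo lcm(195, 7) = 1365: x ≡ 861 (mod 1365).
  Combine with x ≡ 11 (mod 17); new modulus lcm = 23205.
    Write x = 861 + 1365·t and substitute into x ≡ 11 (mod 17): 1365·t ≡ 11 − 861 = -850 (mod 17).
    Reduce coefficients mod 17: 5·t ≡ 0 (mod 17).
    The inverse of 5 mod 17 is 7 (since 5·7 = 35 = 2·17 + 1), so t ≡ 7·0 = 0 ≡ 0 (mod 17).
    Then x = 861 + 1365·0 = 861, valid modulo lcm(1365, 17) = 23205: x ≡ 861 (mod 23205).
Verify against each original: 861 mod 3 = 0, 861 mod 13 = 3, 861 mod 5 = 1, 861 mod 7 = 0, 861 mod 17 = 11.

x ≡ 861 (mod 23205).


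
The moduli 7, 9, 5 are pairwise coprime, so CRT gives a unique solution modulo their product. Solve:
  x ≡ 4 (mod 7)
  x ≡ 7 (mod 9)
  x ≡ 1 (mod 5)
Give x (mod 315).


Moduli 7, 9, 5 are pairwise coprime; by CRT there is a unique solution modulo M = 7 · 9 · 5 = 315.
Solve pairwise, accumulating the modulus:
  Start with x ≡ 4 (mod 7).
  Combine with x ≡ 7 (mod 9): since gcd(7, 9) = 1, we get a unique residue mod 63.
    Write x = 4 + 7·t and substitute into x ≡ 7 (mod 9): 7·t ≡ 7 − 4 = 3 (mod 9).
    The inverse of 7 mod 9 is 4 (since 7·4 = 28 = 3·9 + 1), so t ≡ 4·3 = 12 ≡ 3 (mod 9).
    Then x = 4 + 7·3 = 25, valid modulo lcm(7, 9) = 63: x ≡ 25 (mod 63).
  Combine with x ≡ 1 (mod 5): since gcd(63, 5) = 1, we get a unique residue mod 315.
    Write x = 25 + 63·t and substitute into x ≡ 1 (mod 5): 63·t ≡ 1 − 25 = -24 (mod 5).
    Reduce coefficients mod 5: 3·t ≡ 1 (mod 5).
    The inverse of 3 mod 5 is 2 (since 3·2 = 6 = 1·5 + 1), so t ≡ 2·1 = 2 ≡ 2 (mod 5).
    Then x = 25 + 63·2 = 151, valid modulo lcm(63, 5) = 315: x ≡ 151 (mod 315).
Verify: 151 mod 7 = 4 ✓, 151 mod 9 = 7 ✓, 151 mod 5 = 1 ✓.

x ≡ 151 (mod 315).


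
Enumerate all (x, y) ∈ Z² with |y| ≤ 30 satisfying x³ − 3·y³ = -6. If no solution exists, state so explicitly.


The equation is x³ - 3y³ = -6. For fixed y, x³ = 3·y³ − 6, so a solution requires the RHS to be a perfect cube.
Strategy: iterate y from -30 to 30, compute RHS = 3·y³ − 6, and check whether it is a (positive or negative) perfect cube.
Check small values of y:
  y = 0: RHS = -6 is not a perfect cube.
  y = 1: RHS = -3 is not a perfect cube.
  y = -1: RHS = -9 is not a perfect cube.
  y = 2: RHS = 18 is not a perfect cube.
  y = -2: RHS = -30 is not a perfect cube.
  y = 3: RHS = 75 is not a perfect cube.
  y = -3: RHS = -87 is not a perfect cube.
Continuing the search up to |y| = 30 finds no solutions either.
No (x, y) in the scanned range satisfies the equation.

No integer solutions with |y| ≤ 30.


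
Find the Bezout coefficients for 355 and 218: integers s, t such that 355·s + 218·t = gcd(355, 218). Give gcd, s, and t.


Euclidean algorithm on (355, 218) — divide until remainder is 0:
  355 = 1 · 218 + 137
  218 = 1 · 137 + 81
  137 = 1 · 81 + 56
  81 = 1 · 56 + 25
  56 = 2 · 25 + 6
  25 = 4 · 6 + 1
  6 = 6 · 1 + 0
gcd(355, 218) = 1.
Track Bezout coefficients alongside the remainders: start with r₀ = 355 = a·1 + b·0 (s = 1, t = 0) and r₁ = 218 = a·0 + b·1 (s = 0, t = 1); each new remainder r_{k+1} = r_{k-1} − q_k·r_k inherits s_{k+1} = s_{k-1} − q_k·s_k, t_{k+1} = t_{k-1} − q_k·t_k, so r_k = a·s_k + b·t_k at every step:
  q = 1: r = 137, s = 1 − 1·0 = 1, t = 0 − 1·1 = -1  (check: 355·1 + 218·(-1) = 137)
  q = 1: r = 81, s = 0 − 1·1 = -1, t = 1 − 1·(-1) = 2  (check: 355·(-1) + 218·2 = 81)
  q = 1: r = 56, s = 1 − 1·(-1) = 2, t = -1 − 1·2 = -3  (check: 355·2 + 218·(-3) = 56)
  q = 1: r = 25, s = -1 − 1·2 = -3, t = 2 − 1·(-3) = 5  (check: 355·(-3) + 218·5 = 25)
  q = 2: r = 6, s = 2 − 2·(-3) = 8, t = -3 − 2·5 = -13  (check: 355·8 + 218·(-13) = 6)
  q = 4: r = 1, s = -3 − 4·8 = -35, t = 5 − 4·(-13) = 57  (check: 355·(-35) + 218·57 = 1)
The row with r = 1 (the gcd) gives the Bezout coefficients s = -35, t = 57.
Result: 355 · (-35) + 218 · (57) = 1.

gcd(355, 218) = 1; s = -35, t = 57 (check: 355·(-35) + 218·57 = 1).


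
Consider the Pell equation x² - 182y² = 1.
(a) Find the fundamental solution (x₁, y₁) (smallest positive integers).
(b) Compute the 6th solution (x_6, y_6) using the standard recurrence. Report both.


Step 1: Find the fundamental solution (x₁, y₁) of x² - 182y² = 1.
  Expand √182 as a continued fraction. a₀ = ⌊√182⌋ = 13; iterate m_{k+1} = d_k·a_k − m_k, d_{k+1} = (182 − m_{k+1}²)/d_k, a_{k+1} = ⌊(a₀ + m_{k+1})/d_{k+1}⌋ (starting m₀ = 0, d₀ = 1), with convergents p_k = a_k·p_{k-1} + p_{k-2}, q_k = a_k·q_{k-1} + q_{k-2} (p₋₁ = 1, q₋₁ = 0):
  k = 0: a₀ = 13; p₀/q₀ = 13/1; p₀² − 182·q₀² = 169 − 182 = -13.
  k = 1: m = 13, d = 13, a = ⌊(13 + 13)/13⌋ = 2; p/q = (2·13 + 1)/(2·1 + 0) = 27/2; p² − 182·q² = 729 − 728 = 1.
  The first convergent with p² − 182·q² = 1 gives the fundamental solution (x₁, y₁) = (27, 2).
Step 2: Apply the recurrence (x_{n+1}, y_{n+1}) = (x₁x_n + 182y₁y_n, x₁y_n + y₁x_n) repeatedly.
  From (x_1, y_1) = (27, 2): x_2 = 27·27 + 182·2·2 = 1457; y_2 = 27·2 + 2·27 = 108.
  From (x_2, y_2) = (1457, 108): x_3 = 27·1457 + 182·2·108 = 78651; y_3 = 27·108 + 2·1457 = 5830.
  From (x_3, y_3) = (78651, 5830): x_4 = 27·78651 + 182·2·5830 = 4245697; y_4 = 27·5830 + 2·78651 = 314712.
  From (x_4, y_4) = (4245697, 314712): x_5 = 27·4245697 + 182·2·314712 = 229188987; y_5 = 27·314712 + 2·4245697 = 16988618.
  From (x_5, y_5) = (229188987, 16988618): x_6 = 27·229188987 + 182·2·16988618 = 12371959601; y_6 = 27·16988618 + 2·229188987 = 917070660.
Step 3: Verify x_6² - 182·y_6² = 153065384368776079201 - 153065384368776079200 = 1 (should be 1). ✓

(x_1, y_1) = (27, 2); (x_6, y_6) = (12371959601, 917070660).


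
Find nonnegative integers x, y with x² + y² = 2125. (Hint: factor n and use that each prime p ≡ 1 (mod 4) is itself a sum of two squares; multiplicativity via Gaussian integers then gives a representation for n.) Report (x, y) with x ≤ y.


Step 1: Factor n = 2125 = 5^3 · 17.
Step 2: Check the mod-4 condition on each prime factor: 5 ≡ 1 (mod 4), exponent 3; 17 ≡ 1 (mod 4), exponent 1.
All primes ≡ 3 (mod 4) appear to even exponent (or don't appear), so by the two-squares theorem n IS expressible as a sum of two squares.
Step 3: Build a representation. Group n = k² · m with k = 5 and m = 5 · 17 = 85 (a product of primes ≡ 1 (mod 4)); a representation of m scales to one of n via (k·x)² + (k·y)² = k²(x² + y²). Each prime p ≡ 1 (mod 4) is itself a sum of two squares; find a² by testing p − a² for a perfect square:
  5: 5 − 1² = 4 = 2² ⇒ 5 = 1² + 2².
  17: 17 − 1² = 16 = 4² ⇒ 17 = 1² + 4².
  Combine using the Brahmagupta–Fibonacci identity (a² + b²)(c² + d²) = (ac − bd)² + (ad + bc)² = (ac + bd)² + (ad − bc)²:
  5 · 17 = 85: from (1² + 2²)(1² + 4²), take (1·1 − 2·4, 1·4 + 2·1) = (1 − 8, 4 + 2) = (-7, 6); dropping signs (only squares matter) gives (7, 6); check 7² + 6² = 49 + 36 = 85 ✓.
  Scale by k = 5: (5·7, 5·6) = (35, 30).
Step 4: Order so x ≤ y and verify: 30² + 35² = 900 + 1225 = 2125 = n. ✓

n = 2125 = 30² + 35² (one valid representation with x ≤ y).


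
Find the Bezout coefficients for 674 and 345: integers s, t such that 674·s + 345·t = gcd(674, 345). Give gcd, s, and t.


Euclidean algorithm on (674, 345) — divide until remainder is 0:
  674 = 1 · 345 + 329
  345 = 1 · 329 + 16
  329 = 20 · 16 + 9
  16 = 1 · 9 + 7
  9 = 1 · 7 + 2
  7 = 3 · 2 + 1
  2 = 2 · 1 + 0
gcd(674, 345) = 1.
Track Bezout coefficients alongside the remainders: start with r₀ = 674 = a·1 + b·0 (s = 1, t = 0) and r₁ = 345 = a·0 + b·1 (s = 0, t = 1); each new remainder r_{k+1} = r_{k-1} − q_k·r_k inherits s_{k+1} = s_{k-1} − q_k·s_k, t_{k+1} = t_{k-1} − q_k·t_k, so r_k = a·s_k + b·t_k at every step:
  q = 1: r = 329, s = 1 − 1·0 = 1, t = 0 − 1·1 = -1  (check: 674·1 + 345·(-1) = 329)
  q = 1: r = 16, s = 0 − 1·1 = -1, t = 1 − 1·(-1) = 2  (check: 674·(-1) + 345·2 = 16)
  q = 20: r = 9, s = 1 − 20·(-1) = 21, t = -1 − 20·2 = -41  (check: 674·21 + 345·(-41) = 9)
  q = 1: r = 7, s = -1 − 1·21 = -22, t = 2 − 1·(-41) = 43  (check: 674·(-22) + 345·43 = 7)
  q = 1: r = 2, s = 21 − 1·(-22) = 43, t = -41 − 1·43 = -84  (check: 674·43 + 345·(-84) = 2)
  q = 3: r = 1, s = -22 − 3·43 = -151, t = 43 − 3·(-84) = 295  (check: 674·(-151) + 345·295 = 1)
The row with r = 1 (the gcd) gives the Bezout coefficients s = -151, t = 295.
Result: 674 · (-151) + 345 · (295) = 1.

gcd(674, 345) = 1; s = -151, t = 295 (check: 674·(-151) + 345·295 = 1).


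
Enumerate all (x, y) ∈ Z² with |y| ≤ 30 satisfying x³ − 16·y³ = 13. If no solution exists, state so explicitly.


The equation is x³ - 16y³ = 13. For fixed y, x³ = 16·y³ + 13, so a solution requires the RHS to be a perfect cube.
Strategy: iterate y from -30 to 30, compute RHS = 16·y³ + 13, and check whether it is a (positive or negative) perfect cube.
Check small values of y:
  y = 0: RHS = 13 is not a perfect cube.
  y = 1: RHS = 29 is not a perfect cube.
  y = -1: RHS = -3 is not a perfect cube.
  y = 2: RHS = 141 is not a perfect cube.
  y = -2: RHS = -115 is not a perfect cube.
  y = 3: RHS = 445 is not a perfect cube.
  y = -3: RHS = -419 is not a perfect cube.
Continuing the search up to |y| = 30 finds no solutions either.
No (x, y) in the scanned range satisfies the equation.

No integer solutions with |y| ≤ 30.


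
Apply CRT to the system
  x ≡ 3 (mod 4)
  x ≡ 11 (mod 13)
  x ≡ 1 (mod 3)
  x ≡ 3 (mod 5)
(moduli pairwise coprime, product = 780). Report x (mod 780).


Product of moduli M = 4 · 13 · 3 · 5 = 780.
Merge one congruence at a time:
  Start: x ≡ 3 (mod 4).
  Combine with x ≡ 11 (mod 13); new modulus lcm = 52.
    Write x = 3 + 4·t and substitute into x ≡ 11 (mod 13): 4·t ≡ 11 − 3 = 8 (mod 13).
    The inverse of 4 mod 13 is 10 (since 4·10 = 40 = 3·13 + 1), so t ≡ 10·8 = 80 ≡ 2 (mod 13).
    Then x = 3 + 4·2 = 11, valid modulo lcm(4, 13) = 52: x ≡ 11 (mod 52).
  Combine with x ≡ 1 (mod 3); new modulus lcm = 156.
    Write x = 11 + 52·t and substitute into x ≡ 1 (mod 3): 52·t ≡ 1 − 11 = -10 (mod 3).
    Reduce coefficients mod 3: 1·t ≡ 2 (mod 3).
    So t ≡ 2 (mod 3).
    Then x = 11 + 52·2 = 115, valid modulo lcm(52, 3) = 156: x ≡ 115 (mod 156).
  Combine with x ≡ 3 (mod 5); new modulus lcm = 780.
    Write x = 115 + 156·t and substitute into x ≡ 3 (mod 5): 156·t ≡ 3 − 115 = -112 (mod 5).
    Reduce coefficients mod 5: 1·t ≡ 3 (mod 5).
    So t ≡ 3 (mod 5).
    Then x = 115 + 156·3 = 583, valid modulo lcm(156, 5) = 780: x ≡ 583 (mod 780).
Verify against each original: 583 mod 4 = 3, 583 mod 13 = 11, 583 mod 3 = 1, 583 mod 5 = 3.

x ≡ 583 (mod 780).


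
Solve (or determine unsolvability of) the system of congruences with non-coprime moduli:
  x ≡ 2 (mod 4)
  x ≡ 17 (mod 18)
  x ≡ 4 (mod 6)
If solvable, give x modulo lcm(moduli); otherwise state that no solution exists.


Moduli 4, 18, 6 are not pairwise coprime, so CRT works modulo lcm(m_i) when all pairwise compatibility conditions hold.
Pairwise compatibility: gcd(m_i, m_j) must divide a_i - a_j for every pair.
Merge one congruence at a time:
  Start: x ≡ 2 (mod 4).
  Combine with x ≡ 17 (mod 18): gcd(4, 18) = 2, and 17 - 2 = 15 is NOT divisible by 2.
    ⇒ system is inconsistent (no integer solution).

No solution (the system is inconsistent).


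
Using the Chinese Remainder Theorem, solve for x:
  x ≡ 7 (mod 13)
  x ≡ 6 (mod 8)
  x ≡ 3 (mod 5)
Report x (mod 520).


Moduli 13, 8, 5 are pairwise coprime; by CRT there is a unique solution modulo M = 13 · 8 · 5 = 520.
Solve pairwise, accumulating the modulus:
  Start with x ≡ 7 (mod 13).
  Combine with x ≡ 6 (mod 8): since gcd(13, 8) = 1, we get a unique residue mod 104.
    Write x = 7 + 13·t and substitute into x ≡ 6 (mod 8): 13·t ≡ 6 − 7 = -1 (mod 8).
    Reduce coefficients mod 8: 5·t ≡ 7 (mod 8).
    The inverse of 5 mod 8 is 5 (since 5·5 = 25 = 3·8 + 1), so t ≡ 5·7 = 35 ≡ 3 (mod 8).
    Then x = 7 + 13·3 = 46, valid modulo lcm(13, 8) = 104: x ≡ 46 (mod 104).
  Combine with x ≡ 3 (mod 5): since gcd(104, 5) = 1, we get a unique residue mod 520.
    Write x = 46 + 104·t and substitute into x ≡ 3 (mod 5): 104·t ≡ 3 − 46 = -43 (mod 5).
    Reduce coefficients mod 5: 4·t ≡ 2 (mod 5).
    The inverse of 4 mod 5 is 4 (since 4·4 = 16 = 3·5 + 1), so t ≡ 4·2 = 8 ≡ 3 (mod 5).
    Then x = 46 + 104·3 = 358, valid modulo lcm(104, 5) = 520: x ≡ 358 (mod 520).
Verify: 358 mod 13 = 7 ✓, 358 mod 8 = 6 ✓, 358 mod 5 = 3 ✓.

x ≡ 358 (mod 520).


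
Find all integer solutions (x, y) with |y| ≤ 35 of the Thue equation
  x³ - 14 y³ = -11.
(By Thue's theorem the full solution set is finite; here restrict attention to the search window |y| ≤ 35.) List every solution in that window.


The equation is x³ - 14y³ = -11. For fixed y, x³ = 14·y³ − 11, so a solution requires the RHS to be a perfect cube.
Strategy: iterate y from -35 to 35, compute RHS = 14·y³ − 11, and check whether it is a (positive or negative) perfect cube.
Check small values of y:
  y = 0: RHS = -11 is not a perfect cube.
  y = 1: RHS = 3 is not a perfect cube.
  y = -1: RHS = -25 is not a perfect cube.
  y = 2: RHS = 101 is not a perfect cube.
  y = -2: RHS = -123 is not a perfect cube.
  y = 3: RHS = 367 is not a perfect cube.
  y = -3: RHS = -389 is not a perfect cube.
Continuing the search up to |y| = 35 finds no solutions either.
No (x, y) in the scanned range satisfies the equation.

No integer solutions with |y| ≤ 35.


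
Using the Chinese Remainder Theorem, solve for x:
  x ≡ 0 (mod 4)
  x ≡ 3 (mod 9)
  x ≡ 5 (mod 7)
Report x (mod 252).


Moduli 4, 9, 7 are pairwise coprime; by CRT there is a unique solution modulo M = 4 · 9 · 7 = 252.
Solve pairwise, accumulating the modulus:
  Start with x ≡ 0 (mod 4).
  Combine with x ≡ 3 (mod 9): since gcd(4, 9) = 1, we get a unique residue mod 36.
    Write x = 0 + 4·t and substitute into x ≡ 3 (mod 9): 4·t ≡ 3 − 0 = 3 (mod 9).
    The inverse of 4 mod 9 is 7 (since 4·7 = 28 = 3·9 + 1), so t ≡ 7·3 = 21 ≡ 3 (mod 9).
    Then x = 0 + 4·3 = 12, valid modulo lcm(4, 9) = 36: x ≡ 12 (mod 36).
  Combine with x ≡ 5 (mod 7): since gcd(36, 7) = 1, we get a unique residue mod 252.
    Write x = 12 + 36·t and substitute into x ≡ 5 (mod 7): 36·t ≡ 5 − 12 = -7 (mod 7).
    Reduce coefficients mod 7: 1·t ≡ 0 (mod 7).
    So t ≡ 0 (mod 7).
    Then x = 12 + 36·0 = 12, valid modulo lcm(36, 7) = 252: x ≡ 12 (mod 252).
Verify: 12 mod 4 = 0 ✓, 12 mod 9 = 3 ✓, 12 mod 7 = 5 ✓.

x ≡ 12 (mod 252).


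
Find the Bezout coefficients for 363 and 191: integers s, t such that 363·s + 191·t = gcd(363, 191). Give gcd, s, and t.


Euclidean algorithm on (363, 191) — divide until remainder is 0:
  363 = 1 · 191 + 172
  191 = 1 · 172 + 19
  172 = 9 · 19 + 1
  19 = 19 · 1 + 0
gcd(363, 191) = 1.
Track Bezout coefficients alongside the remainders: start with r₀ = 363 = a·1 + b·0 (s = 1, t = 0) and r₁ = 191 = a·0 + b·1 (s = 0, t = 1); each new remainder r_{k+1} = r_{k-1} − q_k·r_k inherits s_{k+1} = s_{k-1} − q_k·s_k, t_{k+1} = t_{k-1} − q_k·t_k, so r_k = a·s_k + b·t_k at every step:
  q = 1: r = 172, s = 1 − 1·0 = 1, t = 0 − 1·1 = -1  (check: 363·1 + 191·(-1) = 172)
  q = 1: r = 19, s = 0 − 1·1 = -1, t = 1 − 1·(-1) = 2  (check: 363·(-1) + 191·2 = 19)
  q = 9: r = 1, s = 1 − 9·(-1) = 10, t = -1 − 9·2 = -19  (check: 363·10 + 191·(-19) = 1)
The row with r = 1 (the gcd) gives the Bezout coefficients s = 10, t = -19.
Result: 363 · (10) + 191 · (-19) = 1.

gcd(363, 191) = 1; s = 10, t = -19 (check: 363·10 + 191·(-19) = 1).


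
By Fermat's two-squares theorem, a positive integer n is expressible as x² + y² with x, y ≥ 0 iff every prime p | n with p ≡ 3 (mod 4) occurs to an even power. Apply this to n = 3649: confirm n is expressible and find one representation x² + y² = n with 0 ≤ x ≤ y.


Step 1: Factor n = 3649 = 41 · 89.
Step 2: Check the mod-4 condition on each prime factor: 41 ≡ 1 (mod 4), exponent 1; 89 ≡ 1 (mod 4), exponent 1.
All primes ≡ 3 (mod 4) appear to even exponent (or don't appear), so by the two-squares theorem n IS expressible as a sum of two squares.
Step 3: Build a representation. Here n = 41 · 89 is a product of primes ≡ 1 (mod 4). Each prime p ≡ 1 (mod 4) is itself a sum of two squares; find a² by testing p − a² for a perfect square:
  41: 41 − 1² = 40, 41 − 2² = 37, 41 − 3² = 32, 41 − 4² = 25 = 5² ⇒ 41 = 4² + 5².
  89: 89 − 1² = 88, 89 − 2² = 85, 89 − 3² = 80, 89 − 4² = 73, 89 − 5² = 64 = 8² ⇒ 89 = 5² + 8².
  Combine using the Brahmagupta–Fibonacci identity (a² + b²)(c² + d²) = (ac − bd)² + (ad + bc)² = (ac + bd)² + (ad − bc)²:
  41 · 89 = 3649: from (4² + 5²)(5² + 8²), take (4·5 − 5·8, 4·8 + 5·5) = (20 − 40, 32 + 25) = (-20, 57); dropping signs (only squares matter) gives (20, 57); check 20² + 57² = 400 + 3249 = 3649 ✓.
Step 4: Order so x ≤ y and verify: 20² + 57² = 400 + 3249 = 3649 = n. ✓

n = 3649 = 20² + 57² (one valid representation with x ≤ y).


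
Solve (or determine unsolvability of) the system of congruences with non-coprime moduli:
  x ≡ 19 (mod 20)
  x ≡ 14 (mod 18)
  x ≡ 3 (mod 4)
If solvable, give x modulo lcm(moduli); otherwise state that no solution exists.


Moduli 20, 18, 4 are not pairwise coprime, so CRT works modulo lcm(m_i) when all pairwise compatibility conditions hold.
Pairwise compatibility: gcd(m_i, m_j) must divide a_i - a_j for every pair.
Merge one congruence at a time:
  Start: x ≡ 19 (mod 20).
  Combine with x ≡ 14 (mod 18): gcd(20, 18) = 2, and 14 - 19 = -5 is NOT divisible by 2.
    ⇒ system is inconsistent (no integer solution).

No solution (the system is inconsistent).


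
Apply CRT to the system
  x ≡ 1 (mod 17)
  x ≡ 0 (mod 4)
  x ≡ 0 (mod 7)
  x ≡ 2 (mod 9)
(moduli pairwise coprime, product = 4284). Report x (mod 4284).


Product of moduli M = 17 · 4 · 7 · 9 = 4284.
Merge one congruence at a time:
  Start: x ≡ 1 (mod 17).
  Combine with x ≡ 0 (mod 4); new modulus lcm = 68.
    Write x = 1 + 17·t and substitute into x ≡ 0 (mod 4): 17·t ≡ 0 − 1 = -1 (mod 4).
    Reduce coefficients mod 4: 1·t ≡ 3 (mod 4).
    So t ≡ 3 (mod 4).
    Then x = 1 + 17·3 = 52, valid modulo lcm(17, 4) = 68: x ≡ 52 (mod 68).
  Combine with x ≡ 0 (mod 7); new modulus lcm = 476.
    Write x = 52 + 68·t and substitute into x ≡ 0 (mod 7): 68·t ≡ 0 − 52 = -52 (mod 7).
    Reduce coefficients mod 7: 5·t ≡ 4 (mod 7).
    The inverse of 5 mod 7 is 3 (since 5·3 = 15 = 2·7 + 1), so t ≡ 3·4 = 12 ≡ 5 (mod 7).
    Then x = 52 + 68·5 = 392, valid modulo lcm(68, 7) = 476: x ≡ 392 (mod 476).
  Combine with x ≡ 2 (mod 9); new modulus lcm = 4284.
    Write x = 392 + 476·t and substitute into x ≡ 2 (mod 9): 476·t ≡ 2 − 392 = -390 (mod 9).
    Reduce coefficients mod 9: 8·t ≡ 6 (mod 9).
    The inverse of 8 mod 9 is 8 (since 8·8 = 64 = 7·9 + 1), so t ≡ 8·6 = 48 ≡ 3 (mod 9).
    Then x = 392 + 476·3 = 1820, valid modulo lcm(476, 9) = 4284: x ≡ 1820 (mod 4284).
Verify against each original: 1820 mod 17 = 1, 1820 mod 4 = 0, 1820 mod 7 = 0, 1820 mod 9 = 2.

x ≡ 1820 (mod 4284).


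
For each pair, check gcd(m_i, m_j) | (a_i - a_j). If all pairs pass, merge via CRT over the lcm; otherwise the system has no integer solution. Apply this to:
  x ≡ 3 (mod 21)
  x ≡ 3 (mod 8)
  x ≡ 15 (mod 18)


Moduli 21, 8, 18 are not pairwise coprime, so CRT works modulo lcm(m_i) when all pairwise compatibility conditions hold.
Pairwise compatibility: gcd(m_i, m_j) must divide a_i - a_j for every pair.
Merge one congruence at a time:
  Start: x ≡ 3 (mod 21).
  Combine with x ≡ 3 (mod 8): gcd(21, 8) = 1; 3 - 3 = 0, which IS divisible by 1, so compatible.
    Write x = 3 + 21·t and substitute into x ≡ 3 (mod 8): 21·t ≡ 3 − 3 = 0 (mod 8).
    Reduce coefficients mod 8: 5·t ≡ 0 (mod 8).
    The inverse of 5 mod 8 is 5 (since 5·5 = 25 = 3·8 + 1), so t ≡ 5·0 = 0 ≡ 0 (mod 8).
    Then x = 3 + 21·0 = 3, valid modulo lcm(21, 8) = 168: x ≡ 3 (mod 168).
  Combine with x ≡ 15 (mod 18): gcd(168, 18) = 6; 15 - 3 = 12, which IS divisible by 6, so compatible.
    Write x = 3 + 168·t and substitute into x ≡ 15 (mod 18): 168·t ≡ 15 − 3 = 12 (mod 18).
    Divide the congruence (and modulus) by g = 6: 28·t ≡ 2 (mod 3).
    Reduce coefficients mod 3: 1·t ≡ 2 (mod 3).
    So t ≡ 2 (mod 3).
    Then x = 3 + 168·2 = 339, valid modulo lcm(168, 18) = 504: x ≡ 339 (mod 504).
Verify: 339 mod 21 = 3, 339 mod 8 = 3, 339 mod 18 = 15.

x ≡ 339 (mod 504).


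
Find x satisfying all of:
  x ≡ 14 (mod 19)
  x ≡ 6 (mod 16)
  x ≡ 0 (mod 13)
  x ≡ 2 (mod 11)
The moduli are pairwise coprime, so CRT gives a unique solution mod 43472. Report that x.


Product of moduli M = 19 · 16 · 13 · 11 = 43472.
Merge one congruence at a time:
  Start: x ≡ 14 (mod 19).
  Combine with x ≡ 6 (mod 16); new modulus lcm = 304.
    Write x = 14 + 19·t and substitute into x ≡ 6 (mod 16): 19·t ≡ 6 − 14 = -8 (mod 16).
    Reduce coefficients mod 16: 3·t ≡ 8 (mod 16).
    The inverse of 3 mod 16 is 11 (since 3·11 = 33 = 2·16 + 1), so t ≡ 11·8 = 88 ≡ 8 (mod 16).
    Then x = 14 + 19·8 = 166, valid modulo lcm(19, 16) = 304: x ≡ 166 (mod 304).
  Combine with x ≡ 0 (mod 13); new modulus lcm = 3952.
    Write x = 166 + 304·t and substitute into x ≡ 0 (mod 13): 304·t ≡ 0 − 166 = -166 (mod 13).
    Reduce coefficients mod 13: 5·t ≡ 3 (mod 13).
    The inverse of 5 mod 13 is 8 (since 5·8 = 40 = 3·13 + 1), so t ≡ 8·3 = 24 ≡ 11 (mod 13).
    Then x = 166 + 304·11 = 3510, valid modulo lcm(304, 13) = 3952: x ≡ 3510 (mod 3952).
  Combine with x ≡ 2 (mod 11); new modulus lcm = 43472.
    Write x = 3510 + 3952·t and substitute into x ≡ 2 (mod 11): 3952·t ≡ 2 − 3510 = -3508 (mod 11).
    Reduce coefficients mod 11: 3·t ≡ 1 (mod 11).
    The inverse of 3 mod 11 is 4 (since 3·4 = 12 = 1·11 + 1), so t ≡ 4·1 = 4 ≡ 4 (mod 11).
    Then x = 3510 + 3952·4 = 19318, valid modulo lcm(3952, 11) = 43472: x ≡ 19318 (mod 43472).
Verify against each original: 19318 mod 19 = 14, 19318 mod 16 = 6, 19318 mod 13 = 0, 19318 mod 11 = 2.

x ≡ 19318 (mod 43472).


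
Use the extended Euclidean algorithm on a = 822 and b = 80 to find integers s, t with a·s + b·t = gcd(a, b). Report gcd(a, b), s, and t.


Euclidean algorithm on (822, 80) — divide until remainder is 0:
  822 = 10 · 80 + 22
  80 = 3 · 22 + 14
  22 = 1 · 14 + 8
  14 = 1 · 8 + 6
  8 = 1 · 6 + 2
  6 = 3 · 2 + 0
gcd(822, 80) = 2.
Track Bezout coefficients alongside the remainders: start with r₀ = 822 = a·1 + b·0 (s = 1, t = 0) and r₁ = 80 = a·0 + b·1 (s = 0, t = 1); each new remainder r_{k+1} = r_{k-1} − q_k·r_k inherits s_{k+1} = s_{k-1} − q_k·s_k, t_{k+1} = t_{k-1} − q_k·t_k, so r_k = a·s_k + b·t_k at every step:
  q = 10: r = 22, s = 1 − 10·0 = 1, t = 0 − 10·1 = -10  (check: 822·1 + 80·(-10) = 22)
  q = 3: r = 14, s = 0 − 3·1 = -3, t = 1 − 3·(-10) = 31  (check: 822·(-3) + 80·31 = 14)
  q = 1: r = 8, s = 1 − 1·(-3) = 4, t = -10 − 1·31 = -41  (check: 822·4 + 80·(-41) = 8)
  q = 1: r = 6, s = -3 − 1·4 = -7, t = 31 − 1·(-41) = 72  (check: 822·(-7) + 80·72 = 6)
  q = 1: r = 2, s = 4 − 1·(-7) = 11, t = -41 − 1·72 = -113  (check: 822·11 + 80·(-113) = 2)
The row with r = 2 (the gcd) gives the Bezout coefficients s = 11, t = -113.
Result: 822 · (11) + 80 · (-113) = 2.

gcd(822, 80) = 2; s = 11, t = -113 (check: 822·11 + 80·(-113) = 2).


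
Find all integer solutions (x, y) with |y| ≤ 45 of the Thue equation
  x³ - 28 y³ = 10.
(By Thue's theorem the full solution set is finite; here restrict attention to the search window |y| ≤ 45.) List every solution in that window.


The equation is x³ - 28y³ = 10. For fixed y, x³ = 28·y³ + 10, so a solution requires the RHS to be a perfect cube.
Strategy: iterate y from -45 to 45, compute RHS = 28·y³ + 10, and check whether it is a (positive or negative) perfect cube.
Check small values of y:
  y = 0: RHS = 10 is not a perfect cube.
  y = 1: RHS = 38 is not a perfect cube.
  y = -1: RHS = -18 is not a perfect cube.
  y = 2: RHS = 234 is not a perfect cube.
  y = -2: RHS = -214 is not a perfect cube.
  y = 3: RHS = 766 is not a perfect cube.
  y = -3: RHS = -746 is not a perfect cube.
Continuing the search up to |y| = 45 finds no solutions either.
No (x, y) in the scanned range satisfies the equation.

No integer solutions with |y| ≤ 45.


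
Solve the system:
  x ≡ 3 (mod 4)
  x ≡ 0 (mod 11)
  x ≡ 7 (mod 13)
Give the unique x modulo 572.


Moduli 4, 11, 13 are pairwise coprime; by CRT there is a unique solution modulo M = 4 · 11 · 13 = 572.
Solve pairwise, accumulating the modulus:
  Start with x ≡ 3 (mod 4).
  Combine with x ≡ 0 (mod 11): since gcd(4, 11) = 1, we get a unique residue mod 44.
    Write x = 3 + 4·t and substitute into x ≡ 0 (mod 11): 4·t ≡ 0 − 3 = -3 (mod 11).
    Reduce coefficients mod 11: 4·t ≡ 8 (mod 11).
    The inverse of 4 mod 11 is 3 (since 4·3 = 12 = 1·11 + 1), so t ≡ 3·8 = 24 ≡ 2 (mod 11).
    Then x = 3 + 4·2 = 11, valid modulo lcm(4, 11) = 44: x ≡ 11 (mod 44).
  Combine with x ≡ 7 (mod 13): since gcd(44, 13) = 1, we get a unique residue mod 572.
    Write x = 11 + 44·t and substitute into x ≡ 7 (mod 13): 44·t ≡ 7 − 11 = -4 (mod 13).
    Reduce coefficients mod 13: 5·t ≡ 9 (mod 13).
    The inverse of 5 mod 13 is 8 (since 5·8 = 40 = 3·13 + 1), so t ≡ 8·9 = 72 ≡ 7 (mod 13).
    Then x = 11 + 44·7 = 319, valid modulo lcm(44, 13) = 572: x ≡ 319 (mod 572).
Verify: 319 mod 4 = 3 ✓, 319 mod 11 = 0 ✓, 319 mod 13 = 7 ✓.

x ≡ 319 (mod 572).


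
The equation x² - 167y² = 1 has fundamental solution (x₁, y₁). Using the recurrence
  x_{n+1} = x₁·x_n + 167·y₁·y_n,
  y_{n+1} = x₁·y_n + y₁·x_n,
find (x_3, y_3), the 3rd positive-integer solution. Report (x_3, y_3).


Step 1: Find the fundamental solution (x₁, y₁) of x² - 167y² = 1.
  Expand √167 as a continued fraction. a₀ = ⌊√167⌋ = 12; iterate m_{k+1} = d_k·a_k − m_k, d_{k+1} = (167 − m_{k+1}²)/d_k, a_{k+1} = ⌊(a₀ + m_{k+1})/d_{k+1}⌋ (starting m₀ = 0, d₀ = 1), with convergents p_k = a_k·p_{k-1} + p_{k-2}, q_k = a_k·q_{k-1} + q_{k-2} (p₋₁ = 1, q₋₁ = 0):
  k = 0: a₀ = 12; p₀/q₀ = 12/1; p₀² − 167·q₀² = 144 − 167 = -23.
  k = 1: m = 12, d = 23, a = ⌊(12 + 12)/23⌋ = 1; p/q = (1·12 + 1)/(1·1 + 0) = 13/1; p² − 167·q² = 169 − 167 = 2.
  k = 2: m = 11, d = 2, a = ⌊(12 + 11)/2⌋ = 11; p/q = (11·13 + 12)/(11·1 + 1) = 155/12; p² − 167·q² = 24025 − 24048 = -23.
  k = 3: m = 11, d = 23, a = ⌊(12 + 11)/23⌋ = 1; p/q = (1·155 + 13)/(1·12 + 1) = 168/13; p² − 167·q² = 28224 − 28223 = 1.
  The first convergent with p² − 167·q² = 1 gives the fundamental solution (x₁, y₁) = (168, 13).
Step 2: Apply the recurrence (x_{n+1}, y_{n+1}) = (x₁x_n + 167y₁y_n, x₁y_n + y₁x_n) repeatedly.
  From (x_1, y_1) = (168, 13): x_2 = 168·168 + 167·13·13 = 56447; y_2 = 168·13 + 13·168 = 4368.
  From (x_2, y_2) = (56447, 4368): x_3 = 168·56447 + 167·13·4368 = 18966024; y_3 = 168·4368 + 13·56447 = 1467635.
Step 3: Verify x_3² - 167·y_3² = 359710066368576 - 359710066368575 = 1 (should be 1). ✓

(x_1, y_1) = (168, 13); (x_3, y_3) = (18966024, 1467635).


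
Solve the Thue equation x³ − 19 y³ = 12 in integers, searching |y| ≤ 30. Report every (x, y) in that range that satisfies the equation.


The equation is x³ - 19y³ = 12. For fixed y, x³ = 19·y³ + 12, so a solution requires the RHS to be a perfect cube.
Strategy: iterate y from -30 to 30, compute RHS = 19·y³ + 12, and check whether it is a (positive or negative) perfect cube.
Check small values of y:
  y = 0: RHS = 12 is not a perfect cube.
  y = 1: RHS = 31 is not a perfect cube.
  y = -1: RHS = -7 is not a perfect cube.
  y = 2: RHS = 164 is not a perfect cube.
  y = -2: RHS = -140 is not a perfect cube.
  y = 3: RHS = 525 is not a perfect cube.
  y = -3: RHS = -501 is not a perfect cube.
Continuing the search up to |y| = 30 finds no solutions either.
No (x, y) in the scanned range satisfies the equation.

No integer solutions with |y| ≤ 30.


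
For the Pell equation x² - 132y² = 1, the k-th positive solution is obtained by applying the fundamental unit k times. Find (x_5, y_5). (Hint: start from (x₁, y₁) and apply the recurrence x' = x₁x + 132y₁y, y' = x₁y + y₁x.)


Step 1: Find the fundamental solution (x₁, y₁) of x² - 132y² = 1.
  Expand √132 as a continued fraction. a₀ = ⌊√132⌋ = 11; iterate m_{k+1} = d_k·a_k − m_k, d_{k+1} = (132 − m_{k+1}²)/d_k, a_{k+1} = ⌊(a₀ + m_{k+1})/d_{k+1}⌋ (starting m₀ = 0, d₀ = 1), with convergents p_k = a_k·p_{k-1} + p_{k-2}, q_k = a_k·q_{k-1} + q_{k-2} (p₋₁ = 1, q₋₁ = 0):
  k = 0: a₀ = 11; p₀/q₀ = 11/1; p₀² − 132·q₀² = 121 − 132 = -11.
  k = 1: m = 11, d = 11, a = ⌊(11 + 11)/11⌋ = 2; p/q = (2·11 + 1)/(2·1 + 0) = 23/2; p² − 132·q² = 529 − 528 = 1.
  The first convergent with p² − 132·q² = 1 gives the fundamental solution (x₁, y₁) = (23, 2).
Step 2: Apply the recurrence (x_{n+1}, y_{n+1}) = (x₁x_n + 132y₁y_n, x₁y_n + y₁x_n) repeatedly.
  From (x_1, y_1) = (23, 2): x_2 = 23·23 + 132·2·2 = 1057; y_2 = 23·2 + 2·23 = 92.
  From (x_2, y_2) = (1057, 92): x_3 = 23·1057 + 132·2·92 = 48599; y_3 = 23·92 + 2·1057 = 4230.
  From (x_3, y_3) = (48599, 4230): x_4 = 23·48599 + 132·2·4230 = 2234497; y_4 = 23·4230 + 2·48599 = 194488.
  From (x_4, y_4) = (2234497, 194488): x_5 = 23·2234497 + 132·2·194488 = 102738263; y_5 = 23·194488 + 2·2234497 = 8942218.
Step 3: Verify x_5² - 132·y_5² = 10555150684257169 - 10555150684257168 = 1 (should be 1). ✓

(x_1, y_1) = (23, 2); (x_5, y_5) = (102738263, 8942218).
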